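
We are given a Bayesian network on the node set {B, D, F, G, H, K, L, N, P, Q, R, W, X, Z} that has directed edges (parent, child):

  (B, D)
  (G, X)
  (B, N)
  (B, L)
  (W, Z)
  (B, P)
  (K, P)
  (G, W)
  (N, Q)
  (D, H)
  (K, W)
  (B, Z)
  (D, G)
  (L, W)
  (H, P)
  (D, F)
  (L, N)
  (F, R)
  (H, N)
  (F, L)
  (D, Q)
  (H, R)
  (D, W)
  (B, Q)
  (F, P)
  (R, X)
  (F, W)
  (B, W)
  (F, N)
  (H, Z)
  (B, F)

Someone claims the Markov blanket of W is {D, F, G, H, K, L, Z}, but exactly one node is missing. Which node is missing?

By definition, MB(W) is built from W's parents, W's children, and the co-parents of W.
W's parents: B, D, F, G, K, L.
Children of W: Z.
Other parents of W's children:
  Z's other parents are B, H.
MB(W) = {B, D, F, G, H, K, L, Z}.
Comparing with the claimed set, B is missing.

B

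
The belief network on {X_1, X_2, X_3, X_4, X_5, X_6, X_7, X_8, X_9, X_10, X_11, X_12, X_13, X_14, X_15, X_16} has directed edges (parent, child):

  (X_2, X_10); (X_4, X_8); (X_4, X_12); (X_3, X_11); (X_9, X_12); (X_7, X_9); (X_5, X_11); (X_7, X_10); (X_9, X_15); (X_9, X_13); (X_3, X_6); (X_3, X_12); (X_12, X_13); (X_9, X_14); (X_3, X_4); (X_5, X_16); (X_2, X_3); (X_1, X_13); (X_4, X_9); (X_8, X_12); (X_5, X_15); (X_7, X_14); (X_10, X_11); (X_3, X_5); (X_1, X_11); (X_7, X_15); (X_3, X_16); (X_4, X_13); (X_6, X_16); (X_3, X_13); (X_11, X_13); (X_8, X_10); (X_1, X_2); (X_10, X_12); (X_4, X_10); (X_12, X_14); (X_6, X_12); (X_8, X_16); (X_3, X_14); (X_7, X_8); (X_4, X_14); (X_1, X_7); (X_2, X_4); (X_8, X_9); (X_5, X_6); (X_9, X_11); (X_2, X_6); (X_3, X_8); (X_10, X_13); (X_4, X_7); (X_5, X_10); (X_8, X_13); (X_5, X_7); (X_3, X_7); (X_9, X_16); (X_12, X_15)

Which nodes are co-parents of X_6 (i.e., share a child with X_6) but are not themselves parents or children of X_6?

Children of X_6: X_12, X_16.
  parents(X_12) \ {X_6} = {X_3, X_4, X_8, X_9, X_10}.
  parents(X_16) \ {X_6} = {X_3, X_5, X_8, X_9}.
Excluding nodes already adjacent to X_6 (X_2, X_3, X_5, X_12, X_16), the co-parent-only contribution is {X_4, X_8, X_9, X_10}.

{X_4, X_8, X_9, X_10}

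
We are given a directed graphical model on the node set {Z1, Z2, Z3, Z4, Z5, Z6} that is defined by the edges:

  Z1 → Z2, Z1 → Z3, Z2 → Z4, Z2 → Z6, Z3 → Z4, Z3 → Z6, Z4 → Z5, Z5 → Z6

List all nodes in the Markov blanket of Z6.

{Z2, Z3, Z5}

By definition, MB(Z6) is built from Z6's parents, Z6's children, and the co-parents of Z6.
Z6's parents: Z2, Z3, Z5.
Z6's children: none.
With no children, Z6 has no spouses; the co-parent set is empty.
So the Markov blanket of Z6 is {Z2, Z3, Z5}.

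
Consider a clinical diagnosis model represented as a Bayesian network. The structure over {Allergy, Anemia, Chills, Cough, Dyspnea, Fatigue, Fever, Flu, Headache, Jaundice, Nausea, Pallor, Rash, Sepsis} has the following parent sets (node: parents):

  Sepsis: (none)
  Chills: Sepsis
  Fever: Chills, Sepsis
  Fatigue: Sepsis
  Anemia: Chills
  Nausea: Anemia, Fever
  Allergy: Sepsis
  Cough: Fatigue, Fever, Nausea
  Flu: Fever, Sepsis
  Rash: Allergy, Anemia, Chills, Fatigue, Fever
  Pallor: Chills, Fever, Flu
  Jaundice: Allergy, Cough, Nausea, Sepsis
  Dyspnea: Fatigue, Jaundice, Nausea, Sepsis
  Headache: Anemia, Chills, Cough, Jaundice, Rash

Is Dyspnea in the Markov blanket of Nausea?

Dyspnea is a child of Nausea.
So Dyspnea ∈ MB(Nausea).

Yes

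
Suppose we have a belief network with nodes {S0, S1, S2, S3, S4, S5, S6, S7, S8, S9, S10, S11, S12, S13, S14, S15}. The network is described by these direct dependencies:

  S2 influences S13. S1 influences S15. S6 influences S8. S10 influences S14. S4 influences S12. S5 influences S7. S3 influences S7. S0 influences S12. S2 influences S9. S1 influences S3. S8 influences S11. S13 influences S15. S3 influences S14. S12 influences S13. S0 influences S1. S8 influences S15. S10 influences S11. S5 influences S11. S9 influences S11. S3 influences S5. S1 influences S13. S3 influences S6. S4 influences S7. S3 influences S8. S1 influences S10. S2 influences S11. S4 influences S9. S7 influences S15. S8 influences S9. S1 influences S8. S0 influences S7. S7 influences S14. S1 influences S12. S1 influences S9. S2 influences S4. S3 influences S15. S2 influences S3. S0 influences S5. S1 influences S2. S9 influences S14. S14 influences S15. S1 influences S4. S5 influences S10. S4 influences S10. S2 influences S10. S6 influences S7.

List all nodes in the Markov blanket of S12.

A node's Markov blanket = Pa ∪ Ch ∪ (parents of Ch other than the node itself).
Ch(S12) = {S13}.
Parents of S12: S0, S1, S4.
Co-parents of S12 (other parents of its children):
  S13's other parents are S1, S2.
Taking the union gives {S0, S1, S2, S4, S13}.

{S0, S1, S2, S4, S13}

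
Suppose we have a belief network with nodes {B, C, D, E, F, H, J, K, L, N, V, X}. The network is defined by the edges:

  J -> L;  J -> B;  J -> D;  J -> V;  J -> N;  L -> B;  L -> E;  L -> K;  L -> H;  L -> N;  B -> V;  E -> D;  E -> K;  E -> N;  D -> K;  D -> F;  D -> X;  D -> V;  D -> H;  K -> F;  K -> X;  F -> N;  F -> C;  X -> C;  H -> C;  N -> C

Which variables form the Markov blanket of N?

Recall MB(v) = parents ∪ children ∪ spouses, where spouses are the other parents of v's children.
Pa(N) = {E, F, J, L}.
Ch(N) = {C}.
For each child, the remaining parents (spouses of N):
  C: F, H, X
MB(N) = {C, E, F, H, J, L, X}.

{C, E, F, H, J, L, X}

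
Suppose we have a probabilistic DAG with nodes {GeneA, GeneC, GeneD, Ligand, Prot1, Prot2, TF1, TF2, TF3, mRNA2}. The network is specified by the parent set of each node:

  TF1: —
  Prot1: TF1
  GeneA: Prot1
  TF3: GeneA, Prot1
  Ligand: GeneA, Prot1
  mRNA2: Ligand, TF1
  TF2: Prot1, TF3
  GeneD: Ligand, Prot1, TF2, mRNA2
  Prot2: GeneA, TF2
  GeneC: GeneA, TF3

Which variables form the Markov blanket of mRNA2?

Pa(mRNA2) = {Ligand, TF1}.
mRNA2 has child GeneD.
Other parents of mRNA2's children:
  GeneD: Ligand, Prot1, TF2
So the Markov blanket of mRNA2 is {GeneD, Ligand, Prot1, TF1, TF2}.

{GeneD, Ligand, Prot1, TF1, TF2}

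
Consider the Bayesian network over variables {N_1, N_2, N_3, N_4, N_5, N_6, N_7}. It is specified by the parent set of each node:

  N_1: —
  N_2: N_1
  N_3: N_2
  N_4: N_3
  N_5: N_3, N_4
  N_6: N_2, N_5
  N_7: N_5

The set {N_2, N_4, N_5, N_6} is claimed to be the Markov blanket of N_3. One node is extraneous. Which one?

N_3 has parent N_2.
N_3's children: N_4, N_5.
Other parents of N_3's children:
  N_4: no additional parents.
  N_5's other parent is N_4.
MB(N_3) = {N_2, N_4, N_5}.
N_6 is neither a parent, child, nor co-parent of N_3, so it does not belong.

N_6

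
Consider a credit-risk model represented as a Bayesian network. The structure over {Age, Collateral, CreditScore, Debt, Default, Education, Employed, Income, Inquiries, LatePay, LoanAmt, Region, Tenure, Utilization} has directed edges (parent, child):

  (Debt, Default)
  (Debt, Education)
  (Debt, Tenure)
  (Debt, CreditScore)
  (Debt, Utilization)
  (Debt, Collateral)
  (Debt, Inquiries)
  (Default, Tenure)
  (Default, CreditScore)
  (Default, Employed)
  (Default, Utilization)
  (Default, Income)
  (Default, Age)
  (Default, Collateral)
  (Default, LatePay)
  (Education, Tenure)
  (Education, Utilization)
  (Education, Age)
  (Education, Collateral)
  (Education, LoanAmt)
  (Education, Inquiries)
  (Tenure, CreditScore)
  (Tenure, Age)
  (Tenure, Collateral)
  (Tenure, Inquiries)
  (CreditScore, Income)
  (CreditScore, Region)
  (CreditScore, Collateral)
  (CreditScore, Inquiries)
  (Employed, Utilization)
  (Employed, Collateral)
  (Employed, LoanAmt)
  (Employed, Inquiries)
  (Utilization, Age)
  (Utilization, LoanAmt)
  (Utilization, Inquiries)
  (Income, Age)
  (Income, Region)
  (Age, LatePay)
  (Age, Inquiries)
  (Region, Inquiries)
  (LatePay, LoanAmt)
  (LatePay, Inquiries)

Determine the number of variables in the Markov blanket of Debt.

Pa(Debt) = {}.
Debt has children Collateral, CreditScore, Default, Education, Inquiries, Tenure, Utilization.
For each child, the remaining parents (spouses of Debt):
  Default: no additional parents.
  Education: no additional parents.
  Tenure also has parents Default, Education.
  CreditScore's other parents are Default, Tenure.
  Utilization also has parents Default, Education, Employed.
  Collateral's other parents are CreditScore, Default, Education, Employed, Tenure.
  parents(Inquiries) \ {Debt} = {Age, CreditScore, Education, Employed, LatePay, Region, Tenure, Utilization}.
MB(Debt) = {Age, Collateral, CreditScore, Default, Education, Employed, Inquiries, LatePay, Region, Tenure, Utilization}, which has 11 nodes.

11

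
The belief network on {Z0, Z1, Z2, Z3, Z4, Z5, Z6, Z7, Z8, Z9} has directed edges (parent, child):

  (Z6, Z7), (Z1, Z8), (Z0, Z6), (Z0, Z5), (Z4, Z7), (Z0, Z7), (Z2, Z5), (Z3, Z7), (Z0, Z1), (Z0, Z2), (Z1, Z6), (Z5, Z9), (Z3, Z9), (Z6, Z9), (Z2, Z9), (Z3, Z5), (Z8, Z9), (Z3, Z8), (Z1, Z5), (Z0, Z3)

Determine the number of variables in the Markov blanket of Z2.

7

Z2 has parent Z0.
Ch(Z2) = {Z5, Z9}.
Parents of each child, excluding Z2:
  Z5: Z0, Z1, Z3
  Z9: Z3, Z5, Z6, Z8
MB(Z2) = {Z0, Z1, Z3, Z5, Z6, Z8, Z9}, which has 7 nodes.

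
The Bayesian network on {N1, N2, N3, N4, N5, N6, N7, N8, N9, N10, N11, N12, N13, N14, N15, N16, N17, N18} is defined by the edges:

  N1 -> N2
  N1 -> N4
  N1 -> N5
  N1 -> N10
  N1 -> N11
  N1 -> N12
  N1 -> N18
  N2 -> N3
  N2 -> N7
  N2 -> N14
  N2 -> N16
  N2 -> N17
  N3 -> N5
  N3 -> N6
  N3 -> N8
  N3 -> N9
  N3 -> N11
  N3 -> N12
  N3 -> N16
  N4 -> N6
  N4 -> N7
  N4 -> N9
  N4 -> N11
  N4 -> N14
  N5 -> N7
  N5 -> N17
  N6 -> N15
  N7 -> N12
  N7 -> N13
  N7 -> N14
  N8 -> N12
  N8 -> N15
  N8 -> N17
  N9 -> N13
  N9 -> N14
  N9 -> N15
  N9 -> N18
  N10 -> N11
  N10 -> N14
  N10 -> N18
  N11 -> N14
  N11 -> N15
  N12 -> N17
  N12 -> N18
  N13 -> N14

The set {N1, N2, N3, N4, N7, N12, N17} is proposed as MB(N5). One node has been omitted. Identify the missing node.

N8

Recall MB(v) = parents ∪ children ∪ spouses, where spouses are the other parents of v's children.
Pa(N5) = {N1, N3}.
N5 has children N7, N17.
Parents of each child, excluding N5:
  N7: N2, N4
  N17: N2, N8, N12
MB(N5) = {N1, N2, N3, N4, N7, N8, N12, N17}.
Comparing with the claimed set, N8 is missing.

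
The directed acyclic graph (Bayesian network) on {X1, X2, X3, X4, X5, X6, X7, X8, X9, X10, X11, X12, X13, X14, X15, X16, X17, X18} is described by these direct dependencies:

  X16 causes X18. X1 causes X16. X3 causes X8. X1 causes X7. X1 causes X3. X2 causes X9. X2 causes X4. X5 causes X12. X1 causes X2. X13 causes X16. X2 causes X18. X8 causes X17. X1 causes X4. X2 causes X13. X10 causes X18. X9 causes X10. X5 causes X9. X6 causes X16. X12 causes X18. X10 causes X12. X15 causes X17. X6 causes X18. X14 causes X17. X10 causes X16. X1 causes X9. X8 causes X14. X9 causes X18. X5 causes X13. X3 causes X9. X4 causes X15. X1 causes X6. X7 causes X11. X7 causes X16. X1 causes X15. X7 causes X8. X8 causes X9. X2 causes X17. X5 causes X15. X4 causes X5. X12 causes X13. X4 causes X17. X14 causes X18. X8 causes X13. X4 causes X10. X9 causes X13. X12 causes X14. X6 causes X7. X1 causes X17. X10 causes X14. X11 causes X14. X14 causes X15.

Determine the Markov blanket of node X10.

X10 has parents X4, X9.
X10's children: X12, X14, X16, X18.
Parents of each child, excluding X10:
  X12: X5
  X14: X8, X11, X12
  X16: X1, X6, X7, X13
  X18: X2, X6, X9, X12, X14, X16
So the Markov blanket of X10 is {X1, X2, X4, X5, X6, X7, X8, X9, X11, X12, X13, X14, X16, X18}.

{X1, X2, X4, X5, X6, X7, X8, X9, X11, X12, X13, X14, X16, X18}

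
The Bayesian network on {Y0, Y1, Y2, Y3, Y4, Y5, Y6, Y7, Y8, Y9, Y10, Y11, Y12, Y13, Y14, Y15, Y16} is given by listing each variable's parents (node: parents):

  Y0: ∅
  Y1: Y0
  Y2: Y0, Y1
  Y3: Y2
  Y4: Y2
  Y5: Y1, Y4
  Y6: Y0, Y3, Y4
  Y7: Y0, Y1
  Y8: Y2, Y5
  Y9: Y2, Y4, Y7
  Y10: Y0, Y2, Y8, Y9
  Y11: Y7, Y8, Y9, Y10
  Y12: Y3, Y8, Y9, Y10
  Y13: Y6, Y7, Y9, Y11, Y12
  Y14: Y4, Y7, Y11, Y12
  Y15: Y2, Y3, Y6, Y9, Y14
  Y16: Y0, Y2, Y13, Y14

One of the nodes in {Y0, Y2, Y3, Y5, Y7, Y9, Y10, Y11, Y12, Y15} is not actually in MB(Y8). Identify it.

Y15

Y8 has parents Y2, Y5.
Children of Y8: Y10, Y11, Y12.
Other parents of Y8's children:
  Y10 also has parents Y0, Y2, Y9.
  Y11's other parents are Y7, Y9, Y10.
  Y12's other parents are Y3, Y9, Y10.
MB(Y8) = {Y0, Y2, Y3, Y5, Y7, Y9, Y10, Y11, Y12}.
Y15 is neither a parent, child, nor co-parent of Y8, so it does not belong.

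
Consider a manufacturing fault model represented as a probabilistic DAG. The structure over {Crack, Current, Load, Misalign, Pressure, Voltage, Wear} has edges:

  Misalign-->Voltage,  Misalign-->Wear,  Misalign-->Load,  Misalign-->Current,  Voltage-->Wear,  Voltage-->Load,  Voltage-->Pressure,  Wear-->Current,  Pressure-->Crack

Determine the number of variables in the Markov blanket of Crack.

1

Recall MB(v) = parents ∪ children ∪ spouses, where spouses are the other parents of v's children.
Crack has no children.
Crack has parent Pressure.
Crack has no children, so there are no co-parents.
MB(Crack) = {Pressure}, which has 1 node.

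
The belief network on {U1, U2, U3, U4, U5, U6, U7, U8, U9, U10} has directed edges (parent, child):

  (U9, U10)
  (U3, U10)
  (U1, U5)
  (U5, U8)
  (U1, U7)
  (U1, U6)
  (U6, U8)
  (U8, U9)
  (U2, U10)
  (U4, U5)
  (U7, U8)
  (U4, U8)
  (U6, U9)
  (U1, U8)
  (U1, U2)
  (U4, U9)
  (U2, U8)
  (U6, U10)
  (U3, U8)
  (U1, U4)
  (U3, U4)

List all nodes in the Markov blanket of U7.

{U1, U2, U3, U4, U5, U6, U8}

The Markov blanket of a node is its parents, its children, and the other parents of its children.
Children of U7: U8.
U7's parents: U1.
Co-parents of U7 (other parents of its children):
  U8's other parents are U1, U2, U3, U4, U5, U6.
Taking the union gives {U1, U2, U3, U4, U5, U6, U8}.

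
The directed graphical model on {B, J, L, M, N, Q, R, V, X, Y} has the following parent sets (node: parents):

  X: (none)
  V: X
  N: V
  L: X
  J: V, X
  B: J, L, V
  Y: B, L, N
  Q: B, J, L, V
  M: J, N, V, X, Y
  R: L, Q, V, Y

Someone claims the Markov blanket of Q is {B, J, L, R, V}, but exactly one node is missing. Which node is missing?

Y

Children of Q: R.
Q has parents B, J, L, V.
For each child, the remaining parents (spouses of Q):
  R: L, V, Y
MB(Q) = {B, J, L, R, V, Y}.
Comparing with the claimed set, Y is missing.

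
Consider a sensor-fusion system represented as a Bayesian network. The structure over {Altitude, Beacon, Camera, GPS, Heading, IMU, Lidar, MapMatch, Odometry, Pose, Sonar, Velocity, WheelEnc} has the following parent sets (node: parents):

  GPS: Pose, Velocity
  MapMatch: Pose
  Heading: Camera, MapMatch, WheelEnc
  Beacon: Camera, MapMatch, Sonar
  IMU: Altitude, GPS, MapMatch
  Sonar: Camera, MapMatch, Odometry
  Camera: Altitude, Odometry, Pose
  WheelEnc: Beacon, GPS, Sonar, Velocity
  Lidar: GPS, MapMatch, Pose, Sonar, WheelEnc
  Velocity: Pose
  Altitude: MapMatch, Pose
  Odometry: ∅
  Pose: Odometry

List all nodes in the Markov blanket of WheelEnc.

{Beacon, Camera, GPS, Heading, Lidar, MapMatch, Pose, Sonar, Velocity}

By definition, MB(WheelEnc) is built from WheelEnc's parents, WheelEnc's children, and the co-parents of WheelEnc.
WheelEnc's parents: Beacon, GPS, Sonar, Velocity.
WheelEnc's children: Heading, Lidar.
Parents of each child, excluding WheelEnc:
  parents(Heading) \ {WheelEnc} = {Camera, MapMatch}.
  Lidar's other parents are GPS, MapMatch, Pose, Sonar.
Union: {Beacon, GPS, Sonar, Velocity} ∪ {Heading, Lidar} ∪ {Camera, GPS, MapMatch, Pose, Sonar} = {Beacon, Camera, GPS, Heading, Lidar, MapMatch, Pose, Sonar, Velocity}.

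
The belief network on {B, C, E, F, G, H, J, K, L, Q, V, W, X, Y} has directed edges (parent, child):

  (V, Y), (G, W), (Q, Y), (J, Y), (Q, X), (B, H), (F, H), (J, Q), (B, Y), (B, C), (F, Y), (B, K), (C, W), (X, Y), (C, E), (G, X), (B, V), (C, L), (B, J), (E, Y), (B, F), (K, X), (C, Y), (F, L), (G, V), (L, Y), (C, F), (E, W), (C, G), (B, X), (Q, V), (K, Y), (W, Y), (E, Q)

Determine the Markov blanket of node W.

Recall MB(v) = parents ∪ children ∪ spouses, where spouses are the other parents of v's children.
Children of W: Y.
W has parents C, E, G.
For each child, the remaining parents (spouses of W):
  Y: B, C, E, F, J, K, L, Q, V, X
Taking the union gives {B, C, E, F, G, J, K, L, Q, V, X, Y}.

{B, C, E, F, G, J, K, L, Q, V, X, Y}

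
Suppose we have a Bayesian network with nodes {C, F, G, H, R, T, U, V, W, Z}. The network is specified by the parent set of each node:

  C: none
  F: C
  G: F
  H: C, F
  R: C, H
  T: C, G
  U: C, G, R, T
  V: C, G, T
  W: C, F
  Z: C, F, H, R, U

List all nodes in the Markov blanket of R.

{C, F, G, H, T, U, Z}

R's children: U, Z.
R has parents C, H.
Parents of each child, excluding R:
  U also has parents C, G, T.
  Z's other parents are C, F, H, U.
MB(R) = {C, F, G, H, T, U, Z}.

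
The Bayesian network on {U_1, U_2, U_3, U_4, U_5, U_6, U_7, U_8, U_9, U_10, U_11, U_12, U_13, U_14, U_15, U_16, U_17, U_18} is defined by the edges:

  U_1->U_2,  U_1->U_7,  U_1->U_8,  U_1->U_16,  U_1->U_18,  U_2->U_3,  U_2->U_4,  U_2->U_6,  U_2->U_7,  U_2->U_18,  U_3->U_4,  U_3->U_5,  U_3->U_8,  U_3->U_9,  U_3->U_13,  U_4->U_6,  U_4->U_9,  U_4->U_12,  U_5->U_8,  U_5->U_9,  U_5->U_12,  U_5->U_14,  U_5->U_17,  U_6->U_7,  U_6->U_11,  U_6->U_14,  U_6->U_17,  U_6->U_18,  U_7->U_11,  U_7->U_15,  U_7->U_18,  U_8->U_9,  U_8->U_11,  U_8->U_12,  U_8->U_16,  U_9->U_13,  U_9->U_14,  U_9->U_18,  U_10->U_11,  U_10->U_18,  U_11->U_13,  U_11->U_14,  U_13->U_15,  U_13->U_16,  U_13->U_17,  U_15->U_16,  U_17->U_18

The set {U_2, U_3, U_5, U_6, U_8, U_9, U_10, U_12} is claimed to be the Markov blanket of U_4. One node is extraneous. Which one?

U_10

The Markov blanket of a node is its parents, its children, and the other parents of its children.
U_4 has parents U_2, U_3.
U_4 has children U_6, U_9, U_12.
Other parents of U_4's children:
  U_6 also has parent U_2.
  U_9 also has parents U_3, U_5, U_8.
  U_12's other parents are U_5, U_8.
MB(U_4) = {U_2, U_3, U_5, U_6, U_8, U_9, U_12}.
U_10 is neither a parent, child, nor co-parent of U_4, so it does not belong.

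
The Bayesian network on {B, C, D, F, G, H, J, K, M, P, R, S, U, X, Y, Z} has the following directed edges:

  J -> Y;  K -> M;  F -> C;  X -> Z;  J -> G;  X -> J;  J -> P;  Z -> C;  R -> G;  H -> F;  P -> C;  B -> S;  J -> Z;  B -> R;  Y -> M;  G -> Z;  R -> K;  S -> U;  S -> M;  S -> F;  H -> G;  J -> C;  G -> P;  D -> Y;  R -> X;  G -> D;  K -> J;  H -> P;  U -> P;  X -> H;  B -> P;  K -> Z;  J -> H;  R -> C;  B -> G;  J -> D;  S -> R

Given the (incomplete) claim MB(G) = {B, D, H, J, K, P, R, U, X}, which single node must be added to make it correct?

Recall MB(v) = parents ∪ children ∪ spouses, where spouses are the other parents of v's children.
G's parents: B, H, J, R.
Ch(G) = {D, P, Z}.
Parents of each child, excluding G:
  Z also has parents J, K, X.
  D also has parent J.
  P's other parents are B, H, J, U.
MB(G) = {B, D, H, J, K, P, R, U, X, Z}.
Comparing with the claimed set, Z is missing.

Z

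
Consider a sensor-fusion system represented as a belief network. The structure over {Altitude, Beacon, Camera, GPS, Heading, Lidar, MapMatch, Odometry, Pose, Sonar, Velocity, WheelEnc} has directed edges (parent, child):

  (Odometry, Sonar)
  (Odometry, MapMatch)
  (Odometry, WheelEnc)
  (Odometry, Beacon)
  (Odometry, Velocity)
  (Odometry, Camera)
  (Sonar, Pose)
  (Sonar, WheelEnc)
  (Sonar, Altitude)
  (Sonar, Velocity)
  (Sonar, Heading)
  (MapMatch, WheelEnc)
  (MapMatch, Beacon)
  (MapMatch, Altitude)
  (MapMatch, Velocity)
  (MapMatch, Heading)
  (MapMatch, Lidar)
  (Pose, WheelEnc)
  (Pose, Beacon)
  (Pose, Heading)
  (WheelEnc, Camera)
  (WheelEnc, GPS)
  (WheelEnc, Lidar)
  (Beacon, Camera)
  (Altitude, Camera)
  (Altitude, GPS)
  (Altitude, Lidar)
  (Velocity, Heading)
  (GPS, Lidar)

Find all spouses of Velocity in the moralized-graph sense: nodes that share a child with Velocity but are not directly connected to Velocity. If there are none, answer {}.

Children of Velocity: Heading.
  Heading's other parents are MapMatch, Pose, Sonar.
Excluding nodes already adjacent to Velocity (Heading, MapMatch, Odometry, Sonar), the co-parent-only contribution is {Pose}.

{Pose}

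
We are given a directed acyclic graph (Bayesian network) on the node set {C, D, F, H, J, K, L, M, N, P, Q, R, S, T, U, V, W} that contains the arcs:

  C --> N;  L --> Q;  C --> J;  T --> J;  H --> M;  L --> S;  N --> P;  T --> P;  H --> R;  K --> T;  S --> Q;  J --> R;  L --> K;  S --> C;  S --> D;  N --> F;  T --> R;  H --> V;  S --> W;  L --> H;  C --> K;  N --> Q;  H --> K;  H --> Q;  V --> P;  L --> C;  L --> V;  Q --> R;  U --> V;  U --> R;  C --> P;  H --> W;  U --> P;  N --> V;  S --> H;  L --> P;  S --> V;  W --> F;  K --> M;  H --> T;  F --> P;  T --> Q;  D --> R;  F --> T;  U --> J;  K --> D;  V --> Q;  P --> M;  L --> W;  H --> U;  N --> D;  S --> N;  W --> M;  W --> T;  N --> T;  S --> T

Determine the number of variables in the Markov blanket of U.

13

The Markov blanket of a node is its parents, its children, and the other parents of its children.
Pa(U) = {H}.
U's children: J, P, R, V.
For each child, the remaining parents (spouses of U):
  parents(V) \ {U} = {H, L, N, S}.
  parents(J) \ {U} = {C, T}.
  P also has parents C, F, L, N, T, V.
  R's other parents are D, H, J, Q, T.
MB(U) = {C, D, F, H, J, L, N, P, Q, R, S, T, V}, which has 13 nodes.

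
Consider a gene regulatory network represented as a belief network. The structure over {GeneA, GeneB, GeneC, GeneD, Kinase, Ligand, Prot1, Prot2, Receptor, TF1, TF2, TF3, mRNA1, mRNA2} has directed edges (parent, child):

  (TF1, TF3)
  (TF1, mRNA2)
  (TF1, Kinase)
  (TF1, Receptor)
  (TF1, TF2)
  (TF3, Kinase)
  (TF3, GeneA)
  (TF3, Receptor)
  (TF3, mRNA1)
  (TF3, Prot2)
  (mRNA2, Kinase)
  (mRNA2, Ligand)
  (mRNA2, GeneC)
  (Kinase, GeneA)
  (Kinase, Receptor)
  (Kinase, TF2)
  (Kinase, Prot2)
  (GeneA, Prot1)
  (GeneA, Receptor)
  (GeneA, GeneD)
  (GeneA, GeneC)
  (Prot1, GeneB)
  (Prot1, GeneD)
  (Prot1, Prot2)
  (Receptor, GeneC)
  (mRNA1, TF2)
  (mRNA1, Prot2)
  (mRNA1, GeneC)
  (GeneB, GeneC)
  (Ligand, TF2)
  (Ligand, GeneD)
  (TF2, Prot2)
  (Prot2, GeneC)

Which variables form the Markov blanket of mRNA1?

mRNA1 has children GeneC, Prot2, TF2.
Parents of mRNA1: TF3.
For each child, the remaining parents (spouses of mRNA1):
  TF2: Kinase, Ligand, TF1
  Prot2: Kinase, Prot1, TF2, TF3
  GeneC: GeneA, GeneB, Prot2, Receptor, mRNA2
MB(mRNA1) = {GeneA, GeneB, GeneC, Kinase, Ligand, Prot1, Prot2, Receptor, TF1, TF2, TF3, mRNA2}.

{GeneA, GeneB, GeneC, Kinase, Ligand, Prot1, Prot2, Receptor, TF1, TF2, TF3, mRNA2}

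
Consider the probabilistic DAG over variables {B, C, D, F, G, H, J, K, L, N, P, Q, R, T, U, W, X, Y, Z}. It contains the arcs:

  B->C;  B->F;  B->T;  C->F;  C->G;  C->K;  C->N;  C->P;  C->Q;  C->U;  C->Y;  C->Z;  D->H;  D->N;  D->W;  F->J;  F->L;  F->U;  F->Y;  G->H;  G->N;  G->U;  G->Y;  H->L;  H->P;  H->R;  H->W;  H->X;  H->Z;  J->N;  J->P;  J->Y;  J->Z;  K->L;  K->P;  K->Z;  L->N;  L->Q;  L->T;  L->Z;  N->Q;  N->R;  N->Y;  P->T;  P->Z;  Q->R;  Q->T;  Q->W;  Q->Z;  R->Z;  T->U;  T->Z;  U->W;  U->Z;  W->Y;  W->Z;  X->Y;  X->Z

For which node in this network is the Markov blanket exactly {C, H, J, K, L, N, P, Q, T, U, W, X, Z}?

R

The target node must have every member of {C, H, J, K, L, N, P, Q, T, U, W, X, Z} as a parent, child, or co-parent, and no others.
Parents of R: H, N, Q; children: Z; co-parents: C, H, J, K, L, P, Q, T, U, W, X.
These exactly cover the given set, so the node is R.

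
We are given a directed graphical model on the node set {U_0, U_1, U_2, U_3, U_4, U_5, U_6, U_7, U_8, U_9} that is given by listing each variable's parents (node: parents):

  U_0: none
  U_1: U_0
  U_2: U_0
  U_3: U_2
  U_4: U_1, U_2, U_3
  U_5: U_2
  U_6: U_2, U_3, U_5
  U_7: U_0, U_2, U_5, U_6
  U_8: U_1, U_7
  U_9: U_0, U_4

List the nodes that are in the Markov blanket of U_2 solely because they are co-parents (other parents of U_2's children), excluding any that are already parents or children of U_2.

{U_1}

Children of U_2: U_3, U_4, U_5, U_6, U_7.
  U_3 has no other parent.
  U_4's other parents are U_1, U_3.
  U_5 has no other parent.
  U_6's other parents are U_3, U_5.
  U_7 also has parents U_0, U_5, U_6.
Excluding nodes already adjacent to U_2 (U_0, U_3, U_4, U_5, U_6, U_7), the co-parent-only contribution is {U_1}.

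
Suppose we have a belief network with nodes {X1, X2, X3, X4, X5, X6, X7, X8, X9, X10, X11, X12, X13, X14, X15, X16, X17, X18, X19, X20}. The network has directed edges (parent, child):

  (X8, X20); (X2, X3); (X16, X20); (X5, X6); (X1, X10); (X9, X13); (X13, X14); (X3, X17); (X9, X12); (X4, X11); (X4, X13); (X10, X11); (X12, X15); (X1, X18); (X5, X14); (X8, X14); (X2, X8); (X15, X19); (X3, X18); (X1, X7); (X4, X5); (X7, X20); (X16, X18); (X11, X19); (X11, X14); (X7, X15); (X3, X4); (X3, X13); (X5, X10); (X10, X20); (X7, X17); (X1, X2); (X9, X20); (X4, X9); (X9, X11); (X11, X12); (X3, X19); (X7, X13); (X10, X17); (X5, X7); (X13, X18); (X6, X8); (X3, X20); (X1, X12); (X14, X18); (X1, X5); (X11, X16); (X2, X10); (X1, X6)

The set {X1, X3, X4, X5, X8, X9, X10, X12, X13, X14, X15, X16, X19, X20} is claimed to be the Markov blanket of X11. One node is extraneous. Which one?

X20

Pa(X11) = {X4, X9, X10}.
X11's children: X12, X14, X16, X19.
Parents of each child, excluding X11:
  X12 also has parents X1, X9.
  parents(X14) \ {X11} = {X5, X8, X13}.
  X16: no additional parents.
  X19's other parents are X3, X15.
MB(X11) = {X1, X3, X4, X5, X8, X9, X10, X12, X13, X14, X15, X16, X19}.
X20 is neither a parent, child, nor co-parent of X11, so it does not belong.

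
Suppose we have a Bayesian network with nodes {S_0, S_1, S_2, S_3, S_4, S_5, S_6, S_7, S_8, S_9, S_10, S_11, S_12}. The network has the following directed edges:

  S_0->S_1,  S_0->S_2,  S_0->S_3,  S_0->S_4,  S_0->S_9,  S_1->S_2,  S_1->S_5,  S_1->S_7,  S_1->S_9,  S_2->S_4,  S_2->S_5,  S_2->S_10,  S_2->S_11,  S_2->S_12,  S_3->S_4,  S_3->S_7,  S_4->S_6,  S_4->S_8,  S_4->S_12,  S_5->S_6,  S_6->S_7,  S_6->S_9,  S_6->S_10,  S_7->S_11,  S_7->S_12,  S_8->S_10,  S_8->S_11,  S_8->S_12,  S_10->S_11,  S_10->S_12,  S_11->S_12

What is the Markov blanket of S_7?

A node's Markov blanket = Pa ∪ Ch ∪ (parents of Ch other than the node itself).
S_7 has parents S_1, S_3, S_6.
Ch(S_7) = {S_11, S_12}.
Other parents of S_7's children:
  S_11's other parents are S_2, S_8, S_10.
  parents(S_12) \ {S_7} = {S_2, S_4, S_8, S_10, S_11}.
Union: {S_1, S_3, S_6} ∪ {S_11, S_12} ∪ {S_2, S_4, S_8, S_10, S_11} = {S_1, S_2, S_3, S_4, S_6, S_8, S_10, S_11, S_12}.

{S_1, S_2, S_3, S_4, S_6, S_8, S_10, S_11, S_12}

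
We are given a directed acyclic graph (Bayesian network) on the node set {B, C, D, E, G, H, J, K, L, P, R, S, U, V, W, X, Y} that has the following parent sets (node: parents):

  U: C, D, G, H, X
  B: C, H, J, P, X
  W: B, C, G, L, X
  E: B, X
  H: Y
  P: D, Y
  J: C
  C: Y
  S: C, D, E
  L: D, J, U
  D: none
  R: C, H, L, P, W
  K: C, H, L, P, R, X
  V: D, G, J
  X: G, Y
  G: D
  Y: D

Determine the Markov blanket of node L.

Parents of L: D, J, U.
Ch(L) = {K, R, W}.
Other parents of L's children:
  parents(W) \ {L} = {B, C, G, X}.
  parents(R) \ {L} = {C, H, P, W}.
  K's other parents are C, H, P, R, X.
Union: {D, J, U} ∪ {K, R, W} ∪ {B, C, G, H, P, R, W, X} = {B, C, D, G, H, J, K, P, R, U, W, X}.

{B, C, D, G, H, J, K, P, R, U, W, X}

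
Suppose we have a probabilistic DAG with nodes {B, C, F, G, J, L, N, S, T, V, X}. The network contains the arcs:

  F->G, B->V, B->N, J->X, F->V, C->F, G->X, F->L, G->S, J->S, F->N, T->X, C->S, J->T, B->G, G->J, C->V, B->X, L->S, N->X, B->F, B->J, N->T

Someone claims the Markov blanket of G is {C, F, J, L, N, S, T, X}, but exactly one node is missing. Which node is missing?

B

By definition, MB(G) is built from G's parents, G's children, and the co-parents of G.
G's children: J, S, X.
Parents of G: B, F.
Other parents of G's children:
  J's other parent is B.
  S also has parents C, J, L.
  X's other parents are B, J, N, T.
MB(G) = {B, C, F, J, L, N, S, T, X}.
Comparing with the claimed set, B is missing.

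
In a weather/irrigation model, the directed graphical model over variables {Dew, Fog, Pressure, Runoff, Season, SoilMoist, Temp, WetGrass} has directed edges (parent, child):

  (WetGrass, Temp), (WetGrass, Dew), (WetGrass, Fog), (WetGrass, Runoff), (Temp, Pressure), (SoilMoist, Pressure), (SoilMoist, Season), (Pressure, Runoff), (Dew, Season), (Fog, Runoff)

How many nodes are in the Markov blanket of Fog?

The Markov blanket of a node is its parents, its children, and the other parents of its children.
Children of Fog: Runoff.
Parents of Fog: WetGrass.
Co-parents of Fog (other parents of its children):
  Runoff's other parents are Pressure, WetGrass.
MB(Fog) = {Pressure, Runoff, WetGrass}, which has 3 nodes.

3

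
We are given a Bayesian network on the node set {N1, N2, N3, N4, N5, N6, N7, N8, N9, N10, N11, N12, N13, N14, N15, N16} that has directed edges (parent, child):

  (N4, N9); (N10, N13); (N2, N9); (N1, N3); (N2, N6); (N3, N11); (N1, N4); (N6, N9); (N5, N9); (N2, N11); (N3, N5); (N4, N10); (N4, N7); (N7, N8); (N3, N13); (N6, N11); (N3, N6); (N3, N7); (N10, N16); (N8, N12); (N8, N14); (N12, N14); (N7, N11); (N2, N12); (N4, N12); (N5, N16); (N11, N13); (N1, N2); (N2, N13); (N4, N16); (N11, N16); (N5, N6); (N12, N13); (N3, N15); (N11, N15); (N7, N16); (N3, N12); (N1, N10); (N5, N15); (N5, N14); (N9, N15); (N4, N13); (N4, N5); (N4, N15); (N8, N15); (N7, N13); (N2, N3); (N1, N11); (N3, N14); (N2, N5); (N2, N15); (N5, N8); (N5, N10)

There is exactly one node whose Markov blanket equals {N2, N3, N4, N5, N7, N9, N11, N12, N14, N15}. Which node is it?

The target node must have every member of {N2, N3, N4, N5, N7, N9, N11, N12, N14, N15} as a parent, child, or co-parent, and no others.
Parents of N8: N5, N7; children: N12, N14, N15; co-parents: N2, N3, N4, N5, N9, N11, N12.
These exactly cover the given set, so the node is N8.

N8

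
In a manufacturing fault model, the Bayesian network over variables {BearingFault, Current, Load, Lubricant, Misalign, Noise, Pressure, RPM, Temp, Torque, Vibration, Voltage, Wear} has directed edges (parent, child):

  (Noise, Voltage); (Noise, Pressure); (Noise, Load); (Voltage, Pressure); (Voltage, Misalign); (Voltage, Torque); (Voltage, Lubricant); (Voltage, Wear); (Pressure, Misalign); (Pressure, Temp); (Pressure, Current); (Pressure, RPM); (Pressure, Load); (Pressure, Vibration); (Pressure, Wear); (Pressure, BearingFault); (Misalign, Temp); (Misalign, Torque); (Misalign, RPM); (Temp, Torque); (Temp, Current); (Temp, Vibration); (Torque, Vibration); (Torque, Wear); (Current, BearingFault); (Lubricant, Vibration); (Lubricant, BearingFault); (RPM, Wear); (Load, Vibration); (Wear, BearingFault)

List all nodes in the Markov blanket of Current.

{BearingFault, Lubricant, Pressure, Temp, Wear}

Recall MB(v) = parents ∪ children ∪ spouses, where spouses are the other parents of v's children.
Current has parents Pressure, Temp.
Ch(Current) = {BearingFault}.
Other parents of Current's children:
  BearingFault's other parents are Lubricant, Pressure, Wear.
MB(Current) = {BearingFault, Lubricant, Pressure, Temp, Wear}.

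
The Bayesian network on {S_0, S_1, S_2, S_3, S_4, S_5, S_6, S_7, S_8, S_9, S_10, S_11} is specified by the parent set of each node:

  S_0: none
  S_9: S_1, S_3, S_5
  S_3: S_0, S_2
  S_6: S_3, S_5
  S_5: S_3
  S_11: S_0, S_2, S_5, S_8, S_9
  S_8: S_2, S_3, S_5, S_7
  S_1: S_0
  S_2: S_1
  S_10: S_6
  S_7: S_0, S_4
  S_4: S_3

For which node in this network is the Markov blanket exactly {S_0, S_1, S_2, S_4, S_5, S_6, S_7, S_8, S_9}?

S_3

The target node must have every member of {S_0, S_1, S_2, S_4, S_5, S_6, S_7, S_8, S_9} as a parent, child, or co-parent, and no others.
Parents of S_3: S_0, S_2; children: S_4, S_5, S_6, S_8, S_9; co-parents: S_1, S_2, S_5, S_7.
These exactly cover the given set, so the node is S_3.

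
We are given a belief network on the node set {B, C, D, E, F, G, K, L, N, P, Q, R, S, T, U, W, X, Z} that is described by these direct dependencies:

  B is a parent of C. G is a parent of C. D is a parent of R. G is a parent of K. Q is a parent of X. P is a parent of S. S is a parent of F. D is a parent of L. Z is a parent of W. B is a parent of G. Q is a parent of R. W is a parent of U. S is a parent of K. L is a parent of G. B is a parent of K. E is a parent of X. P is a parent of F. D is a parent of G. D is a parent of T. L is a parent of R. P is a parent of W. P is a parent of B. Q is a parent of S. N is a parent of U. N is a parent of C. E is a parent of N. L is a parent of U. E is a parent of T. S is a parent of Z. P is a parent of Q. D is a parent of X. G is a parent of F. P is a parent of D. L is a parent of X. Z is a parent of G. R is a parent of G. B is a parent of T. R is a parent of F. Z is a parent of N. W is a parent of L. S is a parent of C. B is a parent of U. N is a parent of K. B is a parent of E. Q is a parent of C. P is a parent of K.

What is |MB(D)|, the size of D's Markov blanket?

11

Recall MB(v) = parents ∪ children ∪ spouses, where spouses are the other parents of v's children.
D has parent P.
Ch(D) = {G, L, R, T, X}.
Parents of each child, excluding D:
  L's other parent is W.
  parents(T) \ {D} = {B, E}.
  R also has parents L, Q.
  G also has parents B, L, R, Z.
  parents(X) \ {D} = {E, L, Q}.
MB(D) = {B, E, G, L, P, Q, R, T, W, X, Z}, which has 11 nodes.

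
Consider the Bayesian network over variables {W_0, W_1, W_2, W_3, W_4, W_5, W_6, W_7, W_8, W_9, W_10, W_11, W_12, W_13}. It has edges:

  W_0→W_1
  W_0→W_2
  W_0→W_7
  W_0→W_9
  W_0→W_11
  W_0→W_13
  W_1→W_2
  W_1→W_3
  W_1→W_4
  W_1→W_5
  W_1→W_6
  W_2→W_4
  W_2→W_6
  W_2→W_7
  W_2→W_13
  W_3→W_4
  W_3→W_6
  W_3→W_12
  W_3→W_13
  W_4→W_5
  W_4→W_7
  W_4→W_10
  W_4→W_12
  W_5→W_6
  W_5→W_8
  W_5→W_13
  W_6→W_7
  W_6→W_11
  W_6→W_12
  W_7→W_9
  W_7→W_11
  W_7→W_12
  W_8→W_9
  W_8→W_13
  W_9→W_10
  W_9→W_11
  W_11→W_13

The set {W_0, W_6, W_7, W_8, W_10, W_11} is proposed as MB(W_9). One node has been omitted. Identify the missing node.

The Markov blanket of a node is its parents, its children, and the other parents of its children.
Ch(W_9) = {W_10, W_11}.
W_9's parents: W_0, W_7, W_8.
For each child, the remaining parents (spouses of W_9):
  W_10 also has parent W_4.
  W_11's other parents are W_0, W_6, W_7.
MB(W_9) = {W_0, W_4, W_6, W_7, W_8, W_10, W_11}.
Comparing with the claimed set, W_4 is missing.

W_4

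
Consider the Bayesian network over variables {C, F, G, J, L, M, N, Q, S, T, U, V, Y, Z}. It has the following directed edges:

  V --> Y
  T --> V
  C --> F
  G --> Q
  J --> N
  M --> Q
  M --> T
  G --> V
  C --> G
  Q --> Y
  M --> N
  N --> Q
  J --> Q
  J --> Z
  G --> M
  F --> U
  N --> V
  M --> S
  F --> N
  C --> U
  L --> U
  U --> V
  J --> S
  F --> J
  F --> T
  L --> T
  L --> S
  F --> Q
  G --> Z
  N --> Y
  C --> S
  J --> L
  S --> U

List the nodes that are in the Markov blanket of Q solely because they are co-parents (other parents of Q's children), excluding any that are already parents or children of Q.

{V}

Children of Q: Y.
  Y: N, V
Excluding nodes already adjacent to Q (F, G, J, M, N, Y), the co-parent-only contribution is {V}.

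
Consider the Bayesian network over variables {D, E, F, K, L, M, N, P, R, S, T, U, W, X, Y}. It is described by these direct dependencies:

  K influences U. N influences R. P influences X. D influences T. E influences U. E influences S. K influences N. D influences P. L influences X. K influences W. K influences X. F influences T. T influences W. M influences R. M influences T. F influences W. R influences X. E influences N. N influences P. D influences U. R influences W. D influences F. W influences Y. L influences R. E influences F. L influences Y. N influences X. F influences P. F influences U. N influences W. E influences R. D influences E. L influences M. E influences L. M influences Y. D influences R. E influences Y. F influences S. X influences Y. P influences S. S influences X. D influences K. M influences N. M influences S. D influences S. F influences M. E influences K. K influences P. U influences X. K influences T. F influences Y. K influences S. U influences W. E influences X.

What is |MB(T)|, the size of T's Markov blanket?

8

By definition, MB(T) is built from T's parents, T's children, and the co-parents of T.
Children of T: W.
Parents of T: D, F, K, M.
Other parents of T's children:
  W: F, K, N, R, U
MB(T) = {D, F, K, M, N, R, U, W}, which has 8 nodes.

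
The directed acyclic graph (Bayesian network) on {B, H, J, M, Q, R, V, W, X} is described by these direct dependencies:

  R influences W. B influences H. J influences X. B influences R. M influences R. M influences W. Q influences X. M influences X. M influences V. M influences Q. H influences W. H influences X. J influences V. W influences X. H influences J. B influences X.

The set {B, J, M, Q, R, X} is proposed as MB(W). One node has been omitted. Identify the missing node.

H

A node's Markov blanket = Pa ∪ Ch ∪ (parents of Ch other than the node itself).
W has parents H, M, R.
W has child X.
For each child, the remaining parents (spouses of W):
  X also has parents B, H, J, M, Q.
MB(W) = {B, H, J, M, Q, R, X}.
Comparing with the claimed set, H is missing.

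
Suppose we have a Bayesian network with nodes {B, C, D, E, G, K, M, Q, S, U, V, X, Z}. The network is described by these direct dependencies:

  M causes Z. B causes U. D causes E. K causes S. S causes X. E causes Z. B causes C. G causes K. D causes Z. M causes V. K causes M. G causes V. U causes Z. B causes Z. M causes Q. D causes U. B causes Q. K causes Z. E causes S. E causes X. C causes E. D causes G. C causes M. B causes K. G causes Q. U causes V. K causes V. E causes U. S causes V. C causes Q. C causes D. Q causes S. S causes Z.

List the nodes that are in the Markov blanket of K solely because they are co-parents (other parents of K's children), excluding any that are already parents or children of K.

Children of K: M, S, V, Z.
  M also has parent C.
  parents(S) \ {K} = {E, Q}.
  V's other parents are G, M, S, U.
  Z's other parents are B, D, E, M, S, U.
Excluding nodes already adjacent to K (B, G, M, S, V, Z), the co-parent-only contribution is {C, D, E, Q, U}.

{C, D, E, Q, U}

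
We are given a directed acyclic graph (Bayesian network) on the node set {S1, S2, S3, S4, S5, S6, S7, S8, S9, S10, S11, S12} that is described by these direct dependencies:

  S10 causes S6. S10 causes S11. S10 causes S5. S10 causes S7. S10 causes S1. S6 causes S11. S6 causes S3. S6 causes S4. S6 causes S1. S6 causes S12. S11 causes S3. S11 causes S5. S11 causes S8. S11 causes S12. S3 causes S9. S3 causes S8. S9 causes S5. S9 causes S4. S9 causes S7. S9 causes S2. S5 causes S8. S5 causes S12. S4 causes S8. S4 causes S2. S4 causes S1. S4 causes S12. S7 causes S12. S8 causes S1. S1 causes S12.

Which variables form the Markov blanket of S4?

{S1, S2, S3, S5, S6, S7, S8, S9, S10, S11, S12}

A node's Markov blanket = Pa ∪ Ch ∪ (parents of Ch other than the node itself).
S4's parents: S6, S9.
Ch(S4) = {S1, S2, S8, S12}.
Parents of each child, excluding S4:
  S8: S3, S5, S11
  S2: S9
  S1: S6, S8, S10
  S12: S1, S5, S6, S7, S11
Union: {S6, S9} ∪ {S1, S2, S8, S12} ∪ {S1, S3, S5, S6, S7, S8, S9, S10, S11} = {S1, S2, S3, S5, S6, S7, S8, S9, S10, S11, S12}.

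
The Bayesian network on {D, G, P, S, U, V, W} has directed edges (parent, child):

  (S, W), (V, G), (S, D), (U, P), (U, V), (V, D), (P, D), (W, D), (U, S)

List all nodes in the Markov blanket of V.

V has parent U.
V's children: D, G.
Parents of each child, excluding V:
  G: —
  D: P, S, W
So the Markov blanket of V is {D, G, P, S, U, W}.

{D, G, P, S, U, W}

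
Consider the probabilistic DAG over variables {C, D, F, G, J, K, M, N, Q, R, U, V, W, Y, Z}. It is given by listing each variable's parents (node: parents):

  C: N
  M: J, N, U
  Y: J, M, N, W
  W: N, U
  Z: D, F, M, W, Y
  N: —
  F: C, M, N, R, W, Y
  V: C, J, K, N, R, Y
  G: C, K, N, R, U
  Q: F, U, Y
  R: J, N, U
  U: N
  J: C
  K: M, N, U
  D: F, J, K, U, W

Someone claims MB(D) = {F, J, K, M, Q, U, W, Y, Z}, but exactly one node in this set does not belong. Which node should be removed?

D has parents F, J, K, U, W.
D's children: Z.
Other parents of D's children:
  parents(Z) \ {D} = {F, M, W, Y}.
MB(D) = {F, J, K, M, U, W, Y, Z}.
Q is neither a parent, child, nor co-parent of D, so it does not belong.

Q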